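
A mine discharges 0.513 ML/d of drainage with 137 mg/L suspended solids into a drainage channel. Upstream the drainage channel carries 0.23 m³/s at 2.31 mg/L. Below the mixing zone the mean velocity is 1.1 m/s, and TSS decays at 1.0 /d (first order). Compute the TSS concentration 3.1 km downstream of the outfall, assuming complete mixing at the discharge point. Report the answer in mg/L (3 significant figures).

5.52 mg/L

0.513 ML/d = 0.005938 m³/s.
After complete mixing, C₀ = (0.005938·137 + 0.23·2.31) / 0.2359 = 5.7 mg/L.
Travel time t = 3100 m / 1.1 m/s = 2818 s = 0.03262 d.
C = 5.7·exp(−1.0·0.03262) = 5.7·0.9679 = 5.517 mg/L.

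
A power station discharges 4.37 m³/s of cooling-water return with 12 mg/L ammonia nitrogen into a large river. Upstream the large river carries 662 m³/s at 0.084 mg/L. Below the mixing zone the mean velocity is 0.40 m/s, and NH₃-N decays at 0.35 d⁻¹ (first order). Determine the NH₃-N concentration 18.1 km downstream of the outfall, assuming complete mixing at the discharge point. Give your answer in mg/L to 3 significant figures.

0.135 mg/L

After complete mixing, C₀ = (4.37·12 + 662·0.084) / 666.4 = 0.1621 mg/L.
Travel time t = 1.81e+04 m / 0.40 m/s = 4.525e+04 s = 0.5237 d.
C = 0.1621·exp(−0.35·0.5237) = 0.1621·0.8325 = 0.135 mg/L.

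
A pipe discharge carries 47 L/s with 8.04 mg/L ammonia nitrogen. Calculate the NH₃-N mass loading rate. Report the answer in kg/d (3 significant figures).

32.6 kg/d

47 L/s = 0.047 m³/s.
Mass flux = Q·C = 0.047 m³/s × 8.04 g/m³ = 0.3779 g/s.
= 0.3779 g/s × 86.4 = 32.65 kg/d.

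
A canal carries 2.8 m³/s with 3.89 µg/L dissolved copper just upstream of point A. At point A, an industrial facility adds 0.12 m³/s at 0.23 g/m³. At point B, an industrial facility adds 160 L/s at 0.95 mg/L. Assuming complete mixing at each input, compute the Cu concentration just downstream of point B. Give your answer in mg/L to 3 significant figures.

0.0618 mg/L

3.89 µg/L = 0.00389 mg/L.
After input A: C = (2.8·0.00389 + 0.12·0.23) / 2.92 = 0.01318 mg/L.
160 L/s = 0.16 m³/s.
After input B: C = (2.92·0.01318 + 0.16·0.95) / 3.08 = 0.06185 mg/L.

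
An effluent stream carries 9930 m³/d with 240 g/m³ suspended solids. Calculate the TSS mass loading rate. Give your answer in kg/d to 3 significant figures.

9930 m³/d = 0.1149 m³/s.
Mass flux = Q·C = 0.1149 m³/s × 240 g/m³ = 27.58 g/s.
= 27.58 g/s × 86.4 = 2383 kg/d.

2380 kg/d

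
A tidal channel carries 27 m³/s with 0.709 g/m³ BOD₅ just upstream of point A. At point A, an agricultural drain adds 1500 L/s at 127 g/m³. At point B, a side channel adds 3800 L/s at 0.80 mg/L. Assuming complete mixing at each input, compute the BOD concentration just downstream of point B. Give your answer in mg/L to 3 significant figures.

1500 L/s = 1.5 m³/s.
After input A: C = (27·0.709 + 1.5·127) / 28.5 = 7.356 mg/L.
3800 L/s = 3.8 m³/s.
After input B: C = (28.5·7.356 + 3.8·0.8) / 32.3 = 6.585 mg/L.

6.58 mg/L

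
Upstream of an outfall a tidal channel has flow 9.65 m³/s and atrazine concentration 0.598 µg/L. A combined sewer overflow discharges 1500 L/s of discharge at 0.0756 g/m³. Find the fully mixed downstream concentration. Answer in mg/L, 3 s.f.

1500 L/s = 1.5 m³/s.
0.598 µg/L = 0.000598 mg/L.
By mass balance at complete mixing, C = (1.5·0.0756 + 9.65·0.000598) / (1.5 + 9.65) = 0.1192/11.15 = 0.01069 mg/L.

0.0107 mg/L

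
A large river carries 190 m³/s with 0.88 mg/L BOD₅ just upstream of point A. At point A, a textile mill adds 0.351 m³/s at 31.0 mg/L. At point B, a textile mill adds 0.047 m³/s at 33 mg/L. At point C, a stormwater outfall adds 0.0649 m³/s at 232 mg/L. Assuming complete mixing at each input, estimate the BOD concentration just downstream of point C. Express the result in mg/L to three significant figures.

1.02 mg/L

After input A: C = (190·0.88 + 0.351·31) / 190.4 = 0.9355 mg/L.
After input B: C = (190.4·0.9355 + 0.047·33) / 190.4 = 0.9435 mg/L.
After input C: C = (190.4·0.9435 + 0.0649·232) / 190.5 = 1.022 mg/L.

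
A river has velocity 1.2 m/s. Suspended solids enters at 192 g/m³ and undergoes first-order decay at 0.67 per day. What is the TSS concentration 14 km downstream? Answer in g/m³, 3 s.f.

175 g/m³

Travel time t = 14 km / 1.2 m/s = 1.4e+04/1.2 = 1.167e+04 s = 0.135 d.
First-order decay: C = 192·exp(−0.67·0.135) = 192·0.9135 = 175.4 g/m³.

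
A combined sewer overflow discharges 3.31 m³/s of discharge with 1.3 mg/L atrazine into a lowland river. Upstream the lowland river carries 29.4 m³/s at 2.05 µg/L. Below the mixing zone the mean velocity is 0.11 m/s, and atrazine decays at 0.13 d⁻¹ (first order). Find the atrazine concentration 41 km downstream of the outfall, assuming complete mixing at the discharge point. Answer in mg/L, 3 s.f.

2.05 µg/L = 0.00205 mg/L.
After complete mixing, C₀ = (3.31·1.3 + 29.4·0.00205) / 32.71 = 0.1334 mg/L.
Travel time t = 4.1e+04 m / 0.11 m/s = 3.727e+05 s = 4.314 d.
C = 0.1334·exp(−0.13·4.314) = 0.1334·0.5707 = 0.07613 mg/L.

0.0761 mg/L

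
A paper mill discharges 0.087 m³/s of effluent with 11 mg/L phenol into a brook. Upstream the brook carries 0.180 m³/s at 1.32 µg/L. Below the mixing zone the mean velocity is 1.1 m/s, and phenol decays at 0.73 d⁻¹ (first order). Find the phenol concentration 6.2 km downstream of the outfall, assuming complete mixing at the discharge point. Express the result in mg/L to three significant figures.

1.32 µg/L = 0.00132 mg/L.
After complete mixing, C₀ = (0.087·11 + 0.18·0.00132) / 0.267 = 3.585 mg/L.
Travel time t = 6200 m / 1.1 m/s = 5636 s = 0.06524 d.
C = 3.585·exp(−0.73·0.06524) = 3.585·0.9535 = 3.418 mg/L.

3.42 mg/L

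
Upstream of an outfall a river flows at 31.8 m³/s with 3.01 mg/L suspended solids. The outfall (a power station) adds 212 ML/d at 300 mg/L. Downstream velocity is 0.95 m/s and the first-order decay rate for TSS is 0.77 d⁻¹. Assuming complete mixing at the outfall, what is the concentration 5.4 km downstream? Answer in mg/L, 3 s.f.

23.1 mg/L

212 ML/d = 2.454 m³/s.
After complete mixing, C₀ = (2.454·300 + 31.8·3.01) / 34.25 = 24.28 mg/L.
Travel time t = 5400 m / 0.95 m/s = 5684 s = 0.06579 d.
C = 24.28·exp(−0.77·0.06579) = 24.28·0.9506 = 23.08 mg/L.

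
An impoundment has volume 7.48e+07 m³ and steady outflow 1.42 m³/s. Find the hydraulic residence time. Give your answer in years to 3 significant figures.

1.67 yr

Q = 1.42 m³/s × 3.156e+07 s/yr = 4.481e+07 m³/yr.
Hydraulic residence time τ = V/Q = 7.48e+07/4.481e+07 = 1.669 yr.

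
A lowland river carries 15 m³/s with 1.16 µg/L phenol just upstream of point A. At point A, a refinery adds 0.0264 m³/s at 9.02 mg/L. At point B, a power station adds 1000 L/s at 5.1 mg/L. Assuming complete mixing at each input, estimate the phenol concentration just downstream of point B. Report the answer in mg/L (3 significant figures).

0.334 mg/L

1.16 µg/L = 0.00116 mg/L.
After input A: C = (15·0.00116 + 0.0264·9.02) / 15.03 = 0.01701 mg/L.
1000 L/s = 1 m³/s.
After input B: C = (15.03·0.01701 + 1·5.1) / 16.03 = 0.3342 mg/L.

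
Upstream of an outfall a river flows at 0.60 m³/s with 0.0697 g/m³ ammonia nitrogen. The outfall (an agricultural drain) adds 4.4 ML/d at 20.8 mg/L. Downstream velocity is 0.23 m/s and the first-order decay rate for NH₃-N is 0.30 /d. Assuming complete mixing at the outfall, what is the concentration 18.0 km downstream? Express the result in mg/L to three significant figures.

1.29 mg/L

4.4 ML/d = 0.05093 m³/s.
After complete mixing, C₀ = (0.05093·20.8 + 0.6·0.0697) / 0.6509 = 1.692 mg/L.
Travel time t = 1.8e+04 m / 0.23 m/s = 7.826e+04 s = 0.9058 d.
C = 1.692·exp(−0.30·0.9058) = 1.692·0.7621 = 1.289 mg/L.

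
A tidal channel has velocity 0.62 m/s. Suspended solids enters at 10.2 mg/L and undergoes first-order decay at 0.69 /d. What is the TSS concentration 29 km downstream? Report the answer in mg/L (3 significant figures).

Travel time t = 29 km / 0.62 m/s = 2.9e+04/0.62 = 4.677e+04 s = 0.5414 d.
First-order decay: C = 10.2·exp(−0.69·0.5414) = 10.2·0.6883 = 7.021 mg/L.

7.02 mg/L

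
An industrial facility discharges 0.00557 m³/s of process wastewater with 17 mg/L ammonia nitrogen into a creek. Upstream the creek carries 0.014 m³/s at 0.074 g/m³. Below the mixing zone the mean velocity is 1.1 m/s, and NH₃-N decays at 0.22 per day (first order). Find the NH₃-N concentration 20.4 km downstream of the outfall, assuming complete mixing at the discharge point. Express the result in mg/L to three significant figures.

After complete mixing, C₀ = (0.00557·17 + 0.014·0.074) / 0.01957 = 4.891 mg/L.
Travel time t = 2.04e+04 m / 1.1 m/s = 1.855e+04 s = 0.2146 d.
C = 4.891·exp(−0.22·0.2146) = 4.891·0.9539 = 4.666 mg/L.

4.67 mg/L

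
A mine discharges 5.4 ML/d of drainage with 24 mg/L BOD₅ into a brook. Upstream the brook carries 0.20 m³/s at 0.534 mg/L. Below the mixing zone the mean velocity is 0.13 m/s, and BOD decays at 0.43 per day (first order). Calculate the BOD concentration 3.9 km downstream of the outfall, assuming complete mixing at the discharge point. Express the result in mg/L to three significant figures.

5.4 ML/d = 0.0625 m³/s.
After complete mixing, C₀ = (0.0625·24 + 0.2·0.534) / 0.2625 = 6.121 mg/L.
Travel time t = 3900 m / 0.13 m/s = 3e+04 s = 0.3472 d.
C = 6.121·exp(−0.43·0.3472) = 6.121·0.8613 = 5.272 mg/L.

5.27 mg/L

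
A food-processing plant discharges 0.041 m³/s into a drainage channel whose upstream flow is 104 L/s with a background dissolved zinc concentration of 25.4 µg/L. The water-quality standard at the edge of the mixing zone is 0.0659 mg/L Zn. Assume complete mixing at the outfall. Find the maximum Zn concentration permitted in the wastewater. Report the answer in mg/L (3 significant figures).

104 L/s = 0.104 m³/s.
25.4 µg/L = 0.0254 mg/L.
Mass balance: 0.0659·0.145 = 0.041·Cₑ + 0.104·0.0254.
Cₑ = (0.009556 − 0.002642) / 0.041 = 0.1686 mg/L.

0.169 mg/L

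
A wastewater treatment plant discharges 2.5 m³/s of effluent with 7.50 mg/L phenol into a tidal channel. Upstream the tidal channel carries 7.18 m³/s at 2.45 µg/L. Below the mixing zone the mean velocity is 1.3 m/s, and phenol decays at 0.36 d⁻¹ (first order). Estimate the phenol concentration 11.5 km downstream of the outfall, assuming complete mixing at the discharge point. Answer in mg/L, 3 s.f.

1.87 mg/L

2.45 µg/L = 0.00245 mg/L.
After complete mixing, C₀ = (2.5·7.5 + 7.18·0.00245) / 9.68 = 1.939 mg/L.
Travel time t = 1.15e+04 m / 1.3 m/s = 8846 s = 0.1024 d.
C = 1.939·exp(−0.36·0.1024) = 1.939·0.9638 = 1.869 mg/L.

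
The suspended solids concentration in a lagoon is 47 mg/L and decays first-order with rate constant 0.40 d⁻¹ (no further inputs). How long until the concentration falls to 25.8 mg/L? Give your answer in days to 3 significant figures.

t = ln(C₀/C)/k = ln(47/25.8)/0.40 = 0.5998/0.40 = 1.499 d.

1.50 d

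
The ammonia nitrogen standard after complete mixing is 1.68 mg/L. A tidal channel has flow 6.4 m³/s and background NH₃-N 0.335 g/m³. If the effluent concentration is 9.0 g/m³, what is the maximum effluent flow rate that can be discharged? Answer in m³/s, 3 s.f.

1.18 m³/s

Mass balance at complete mixing: C_std·(Q_w + Q_r) = Q_w·C_e + Q_r·C_b.
Rearranging, Q_w = Q_r·(C_std − C_b)/(C_e − C_std) = 6.4·(1.68 − 0.335) / (9 − 1.68) = 1.176 m³/s.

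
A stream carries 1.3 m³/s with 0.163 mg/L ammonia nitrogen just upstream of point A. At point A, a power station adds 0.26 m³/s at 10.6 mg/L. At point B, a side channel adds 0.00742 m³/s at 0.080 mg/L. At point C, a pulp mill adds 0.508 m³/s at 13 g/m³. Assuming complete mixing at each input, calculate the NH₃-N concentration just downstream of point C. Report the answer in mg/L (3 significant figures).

After input A: C = (1.3·0.163 + 0.26·10.6) / 1.56 = 1.902 mg/L.
After input B: C = (1.56·1.902 + 0.00742·0.08) / 1.567 = 1.894 mg/L.
After input C: C = (1.567·1.894 + 0.508·13) / 2.075 = 4.612 mg/L.

4.61 mg/L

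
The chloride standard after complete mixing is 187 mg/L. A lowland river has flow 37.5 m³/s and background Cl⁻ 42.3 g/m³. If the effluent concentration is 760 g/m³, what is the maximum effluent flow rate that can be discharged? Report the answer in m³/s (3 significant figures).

9.47 m³/s

Mass balance at complete mixing: C_std·(Q_w + Q_r) = Q_w·C_e + Q_r·C_b.
Rearranging, Q_w = Q_r·(C_std − C_b)/(C_e − C_std) = 37.5·(187 − 42.3) / (760 − 187) = 9.47 m³/s.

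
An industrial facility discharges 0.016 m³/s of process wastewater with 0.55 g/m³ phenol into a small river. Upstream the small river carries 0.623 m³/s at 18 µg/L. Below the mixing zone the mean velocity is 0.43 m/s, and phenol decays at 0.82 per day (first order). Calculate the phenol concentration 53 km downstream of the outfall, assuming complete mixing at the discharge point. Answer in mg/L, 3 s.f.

18 µg/L = 0.018 mg/L.
After complete mixing, C₀ = (0.016·0.55 + 0.623·0.018) / 0.639 = 0.03132 mg/L.
Travel time t = 5.3e+04 m / 0.43 m/s = 1.233e+05 s = 1.427 d.
C = 0.03132·exp(−0.82·1.427) = 0.03132·0.3104 = 0.009723 mg/L.

0.00972 mg/L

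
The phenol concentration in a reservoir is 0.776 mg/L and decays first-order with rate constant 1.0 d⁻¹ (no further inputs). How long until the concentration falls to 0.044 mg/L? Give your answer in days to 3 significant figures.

2.87 d

t = ln(C₀/C)/k = ln(0.776/0.044)/1.0 = 2.87/1.0 = 2.87 d.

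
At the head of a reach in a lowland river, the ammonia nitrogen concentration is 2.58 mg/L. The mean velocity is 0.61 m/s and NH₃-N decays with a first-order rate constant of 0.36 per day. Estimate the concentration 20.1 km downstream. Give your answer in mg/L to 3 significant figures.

Travel time t = 20.1 km / 0.61 m/s = 2.01e+04/0.61 = 3.295e+04 s = 0.3814 d.
First-order decay: C = 2.58·exp(−0.36·0.3814) = 2.58·0.8717 = 2.249 mg/L.

2.25 mg/L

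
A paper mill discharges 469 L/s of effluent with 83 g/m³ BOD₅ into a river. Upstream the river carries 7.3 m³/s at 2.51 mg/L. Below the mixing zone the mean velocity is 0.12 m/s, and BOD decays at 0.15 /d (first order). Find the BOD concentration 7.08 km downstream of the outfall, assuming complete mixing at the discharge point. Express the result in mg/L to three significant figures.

6.65 mg/L

469 L/s = 0.469 m³/s.
After complete mixing, C₀ = (0.469·83 + 7.3·2.51) / 7.769 = 7.369 mg/L.
Travel time t = 7080 m / 0.12 m/s = 5.9e+04 s = 0.6829 d.
C = 7.369·exp(−0.15·0.6829) = 7.369·0.9026 = 6.652 mg/L.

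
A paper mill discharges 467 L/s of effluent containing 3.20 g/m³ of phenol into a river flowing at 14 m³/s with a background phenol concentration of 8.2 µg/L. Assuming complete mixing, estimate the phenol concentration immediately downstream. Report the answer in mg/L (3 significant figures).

0.111 mg/L

467 L/s = 0.467 m³/s.
8.2 µg/L = 0.0082 mg/L.
By mass balance at complete mixing, C = (0.467·3.2 + 14·0.0082) / (0.467 + 14) = 1.609/14.47 = 0.1112 mg/L.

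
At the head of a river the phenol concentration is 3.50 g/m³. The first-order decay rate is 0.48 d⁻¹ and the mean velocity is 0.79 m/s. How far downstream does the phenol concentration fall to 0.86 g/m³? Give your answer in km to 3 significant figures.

From C = C₀·e^(−kt), t = ln(C₀/C)/k = ln(3.50/0.86)/0.48 = 1.404/0.48 = 2.924 d.
Distance = v·t = 0.79 m/s × 2.526e+05 s = 1.996e+05 m = 199.6 km.

200 km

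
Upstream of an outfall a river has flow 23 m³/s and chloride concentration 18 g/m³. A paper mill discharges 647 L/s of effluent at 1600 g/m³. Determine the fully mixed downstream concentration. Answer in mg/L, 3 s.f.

61.3 mg/L

647 L/s = 0.647 m³/s.
Flow-weighted mixing gives C = (0.647·1600 + 23·18) / (0.647 + 23) = 1449/23.65 = 61.28 mg/L.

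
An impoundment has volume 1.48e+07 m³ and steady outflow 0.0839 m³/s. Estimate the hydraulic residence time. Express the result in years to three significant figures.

Q = 0.0839 m³/s × 3.156e+07 s/yr = 2.648e+06 m³/yr.
Hydraulic residence time τ = V/Q = 1.48e+07/2.648e+06 = 5.59 yr.

5.59 yr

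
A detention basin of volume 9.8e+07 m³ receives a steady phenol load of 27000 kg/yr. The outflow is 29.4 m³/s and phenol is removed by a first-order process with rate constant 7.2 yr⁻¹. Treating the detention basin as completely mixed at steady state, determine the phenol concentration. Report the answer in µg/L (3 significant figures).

Outflow Q = 29.4 m³/s × 3.156e+07 s/yr = 9.278e+08 m³/yr.
Steady-state CSTR mass balance: W = Q·C + k·V·C, so C = W/(Q + kV).
Q + kV = 9.278e+08 + 7.2·9.8e+07 = 1.633e+09 m³/yr.
C = 27000/1.633e+09 = 1.653e-05 kg/m³ = 0.01653 mg/L = 16.53 µg/L.

16.5 µg/L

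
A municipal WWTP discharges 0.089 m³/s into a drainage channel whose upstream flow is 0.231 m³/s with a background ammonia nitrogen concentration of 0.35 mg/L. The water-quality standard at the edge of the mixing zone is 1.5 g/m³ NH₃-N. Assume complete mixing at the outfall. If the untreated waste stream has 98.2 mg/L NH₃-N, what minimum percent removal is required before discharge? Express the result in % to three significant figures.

95.4 %

Mass balance: 1.5·0.32 = 0.089·Cₑ + 0.231·0.35.
Cₑ = (0.48 − 0.08085) / 0.089 = 4.485 mg/L.
Required removal = 1 − 4.485/98.2 = 95.43 %.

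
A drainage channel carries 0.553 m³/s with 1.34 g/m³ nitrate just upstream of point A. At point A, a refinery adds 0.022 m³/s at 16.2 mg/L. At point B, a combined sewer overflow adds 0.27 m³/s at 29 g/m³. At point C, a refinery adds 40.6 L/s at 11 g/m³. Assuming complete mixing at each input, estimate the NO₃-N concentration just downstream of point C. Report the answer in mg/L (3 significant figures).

10.6 mg/L

After input A: C = (0.553·1.34 + 0.022·16.2) / 0.575 = 1.909 mg/L.
After input B: C = (0.575·1.909 + 0.27·29) / 0.845 = 10.56 mg/L.
40.6 L/s = 0.0406 m³/s.
After input C: C = (0.845·10.56 + 0.0406·11) / 0.8856 = 10.58 mg/L.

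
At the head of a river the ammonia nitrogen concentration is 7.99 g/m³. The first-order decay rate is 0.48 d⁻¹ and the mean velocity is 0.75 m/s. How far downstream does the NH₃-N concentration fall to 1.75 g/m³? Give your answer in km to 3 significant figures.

205 km

From C = C₀·e^(−kt), t = ln(C₀/C)/k = ln(7.99/1.75)/0.48 = 1.519/0.48 = 3.164 d.
Distance = v·t = 0.75 m/s × 2.733e+05 s = 2.05e+05 m = 205 km.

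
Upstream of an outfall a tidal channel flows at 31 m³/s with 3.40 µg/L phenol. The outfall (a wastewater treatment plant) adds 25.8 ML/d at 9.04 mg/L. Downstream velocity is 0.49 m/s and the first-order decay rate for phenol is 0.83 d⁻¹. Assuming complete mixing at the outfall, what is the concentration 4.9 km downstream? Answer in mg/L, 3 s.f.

25.8 ML/d = 0.2986 m³/s.
3.40 µg/L = 0.0034 mg/L.
After complete mixing, C₀ = (0.2986·9.04 + 31·0.0034) / 31.3 = 0.08962 mg/L.
Travel time t = 4900 m / 0.49 m/s = 1e+04 s = 0.1157 d.
C = 0.08962·exp(−0.83·0.1157) = 0.08962·0.9084 = 0.08141 mg/L.

0.0814 mg/L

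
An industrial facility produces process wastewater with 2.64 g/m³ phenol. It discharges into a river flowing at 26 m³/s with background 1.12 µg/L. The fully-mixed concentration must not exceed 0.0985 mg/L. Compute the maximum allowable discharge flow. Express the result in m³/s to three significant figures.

0.996 m³/s

1.12 µg/L = 0.00112 mg/L.
Mass balance at complete mixing: C_std·(Q_w + Q_r) = Q_w·C_e + Q_r·C_b.
Rearranging, Q_w = Q_r·(C_std − C_b)/(C_e − C_std) = 26·(0.0985 − 0.00112) / (2.64 − 0.0985) = 0.9962 m³/s.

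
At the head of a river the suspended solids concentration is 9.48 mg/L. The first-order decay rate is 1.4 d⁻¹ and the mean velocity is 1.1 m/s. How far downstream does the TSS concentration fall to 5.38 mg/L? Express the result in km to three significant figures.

From C = C₀·e^(−kt), t = ln(C₀/C)/k = ln(9.48/5.38)/1.4 = 0.5665/1.4 = 0.4046 d.
Distance = v·t = 1.1 m/s × 3.496e+04 s = 3.846e+04 m = 38.46 km.

38.5 km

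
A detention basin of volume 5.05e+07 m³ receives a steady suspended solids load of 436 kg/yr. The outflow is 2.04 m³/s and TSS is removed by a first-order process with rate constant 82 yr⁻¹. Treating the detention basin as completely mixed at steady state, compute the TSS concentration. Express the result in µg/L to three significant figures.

0.104 µg/L

Outflow Q = 2.04 m³/s × 3.156e+07 s/yr = 6.438e+07 m³/yr.
Steady-state CSTR mass balance: W = Q·C + k·V·C, so C = W/(Q + kV).
Q + kV = 6.438e+07 + 82·5.05e+07 = 4.205e+09 m³/yr.
C = 436/4.205e+09 = 1.037e-07 kg/m³ = 0.0001037 mg/L = 0.1037 µg/L.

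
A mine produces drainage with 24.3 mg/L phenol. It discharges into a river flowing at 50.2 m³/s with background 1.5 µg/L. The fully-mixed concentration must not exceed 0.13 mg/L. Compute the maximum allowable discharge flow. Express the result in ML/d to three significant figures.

1.5 µg/L = 0.0015 mg/L.
Mass balance at complete mixing: C_std·(Q_w + Q_r) = Q_w·C_e + Q_r·C_b.
Rearranging, Q_w = Q_r·(C_std − C_b)/(C_e − C_std) = 50.2·(0.13 − 0.0015) / (24.3 − 0.13) = 0.2669 m³/s.
= 23.06 ML/d.

23.1 ML/d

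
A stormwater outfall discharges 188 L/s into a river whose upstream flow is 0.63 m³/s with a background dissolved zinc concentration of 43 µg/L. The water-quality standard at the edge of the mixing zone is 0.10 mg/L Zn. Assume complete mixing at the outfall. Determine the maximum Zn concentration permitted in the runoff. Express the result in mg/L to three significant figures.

0.291 mg/L

188 L/s = 0.188 m³/s.
43 µg/L = 0.043 mg/L.
Mass balance: 0.1·0.818 = 0.188·Cₑ + 0.63·0.043.
Cₑ = (0.0818 − 0.02709) / 0.188 = 0.291 mg/L.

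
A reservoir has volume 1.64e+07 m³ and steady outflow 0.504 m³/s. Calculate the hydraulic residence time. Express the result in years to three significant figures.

1.03 yr

Q = 0.504 m³/s × 3.156e+07 s/yr = 1.591e+07 m³/yr.
Hydraulic residence time τ = V/Q = 1.64e+07/1.591e+07 = 1.031 yr.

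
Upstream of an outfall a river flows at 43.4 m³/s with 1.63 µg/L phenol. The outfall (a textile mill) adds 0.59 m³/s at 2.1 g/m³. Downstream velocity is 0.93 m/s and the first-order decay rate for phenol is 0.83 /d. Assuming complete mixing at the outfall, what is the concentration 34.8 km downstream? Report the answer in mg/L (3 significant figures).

1.63 µg/L = 0.00163 mg/L.
After complete mixing, C₀ = (0.59·2.1 + 43.4·0.00163) / 43.99 = 0.02977 mg/L.
Travel time t = 3.48e+04 m / 0.93 m/s = 3.742e+04 s = 0.4331 d.
C = 0.02977·exp(−0.83·0.4331) = 0.02977·0.698 = 0.02078 mg/L.

0.0208 mg/L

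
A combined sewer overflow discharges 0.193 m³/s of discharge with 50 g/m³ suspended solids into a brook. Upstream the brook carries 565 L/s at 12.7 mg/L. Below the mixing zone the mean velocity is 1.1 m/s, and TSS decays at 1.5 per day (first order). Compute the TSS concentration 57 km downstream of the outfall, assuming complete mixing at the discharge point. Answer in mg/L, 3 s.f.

9.03 mg/L

565 L/s = 0.565 m³/s.
After complete mixing, C₀ = (0.193·50 + 0.565·12.7) / 0.758 = 22.2 mg/L.
Travel time t = 5.7e+04 m / 1.1 m/s = 5.182e+04 s = 0.5997 d.
C = 22.2·exp(−1.5·0.5997) = 22.2·0.4067 = 9.028 mg/L.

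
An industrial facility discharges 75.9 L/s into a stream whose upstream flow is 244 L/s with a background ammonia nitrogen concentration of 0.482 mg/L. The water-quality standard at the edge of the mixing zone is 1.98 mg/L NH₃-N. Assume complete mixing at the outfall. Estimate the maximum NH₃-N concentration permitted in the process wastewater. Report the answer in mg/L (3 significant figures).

75.9 L/s = 0.0759 m³/s.
244 L/s = 0.244 m³/s.
Mass balance: 1.98·0.3199 = 0.0759·Cₑ + 0.244·0.482.
Cₑ = (0.6334 − 0.1176) / 0.0759 = 6.796 mg/L.

6.80 mg/L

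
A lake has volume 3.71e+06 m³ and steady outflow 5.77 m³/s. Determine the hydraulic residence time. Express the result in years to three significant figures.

Q = 5.77 m³/s × 3.156e+07 s/yr = 1.821e+08 m³/yr.
Hydraulic residence time τ = V/Q = 3.71e+06/1.821e+08 = 0.02037 yr.

0.0204 yr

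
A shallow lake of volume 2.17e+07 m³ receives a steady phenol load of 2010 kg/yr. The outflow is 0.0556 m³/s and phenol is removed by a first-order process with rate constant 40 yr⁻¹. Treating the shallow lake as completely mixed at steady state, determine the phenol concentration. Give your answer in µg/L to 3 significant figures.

Outflow Q = 0.0556 m³/s × 3.156e+07 s/yr = 1.755e+06 m³/yr.
Steady-state CSTR mass balance: W = Q·C + k·V·C, so C = W/(Q + kV).
Q + kV = 1.755e+06 + 40·2.17e+07 = 8.698e+08 m³/yr.
C = 2010/8.698e+08 = 2.311e-06 kg/m³ = 0.002311 mg/L = 2.311 µg/L.

2.31 µg/L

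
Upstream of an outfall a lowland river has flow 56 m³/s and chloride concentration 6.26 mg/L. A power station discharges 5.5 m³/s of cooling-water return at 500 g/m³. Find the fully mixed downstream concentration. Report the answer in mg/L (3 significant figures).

Flow-weighted mixing gives C = (5.5·500 + 56·6.26) / (5.5 + 56) = 3101/61.5 = 50.42 mg/L.

50.4 mg/L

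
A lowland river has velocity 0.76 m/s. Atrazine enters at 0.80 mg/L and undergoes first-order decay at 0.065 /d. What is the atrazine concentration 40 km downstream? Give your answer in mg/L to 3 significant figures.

Travel time t = 40 km / 0.76 m/s = 4e+04/0.76 = 5.263e+04 s = 0.6092 d.
First-order decay: C = 0.80·exp(−0.065·0.6092) = 0.80·0.9612 = 0.7689 mg/L.

0.769 mg/L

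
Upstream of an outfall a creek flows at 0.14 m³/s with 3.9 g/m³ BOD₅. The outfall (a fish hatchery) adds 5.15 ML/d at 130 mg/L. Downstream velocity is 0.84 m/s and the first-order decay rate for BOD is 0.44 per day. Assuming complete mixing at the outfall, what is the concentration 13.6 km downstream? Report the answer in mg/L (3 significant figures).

5.15 ML/d = 0.05961 m³/s.
After complete mixing, C₀ = (0.05961·130 + 0.14·3.9) / 0.1996 = 41.56 mg/L.
Travel time t = 1.36e+04 m / 0.84 m/s = 1.619e+04 s = 0.1874 d.
C = 41.56·exp(−0.44·0.1874) = 41.56·0.9209 = 38.27 mg/L.

38.3 mg/L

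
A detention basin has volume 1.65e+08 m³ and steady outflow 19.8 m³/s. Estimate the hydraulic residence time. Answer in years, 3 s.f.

Q = 19.8 m³/s × 3.156e+07 s/yr = 6.248e+08 m³/yr.
Hydraulic residence time τ = V/Q = 1.65e+08/6.248e+08 = 0.2641 yr.

0.264 yr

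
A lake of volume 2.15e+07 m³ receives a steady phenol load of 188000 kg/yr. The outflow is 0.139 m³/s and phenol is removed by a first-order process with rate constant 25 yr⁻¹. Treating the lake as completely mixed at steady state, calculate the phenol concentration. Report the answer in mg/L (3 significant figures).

0.347 mg/L

Outflow Q = 0.139 m³/s × 3.156e+07 s/yr = 4.387e+06 m³/yr.
Steady-state CSTR mass balance: W = Q·C + k·V·C, so C = W/(Q + kV).
Q + kV = 4.387e+06 + 25·2.15e+07 = 5.419e+08 m³/yr.
C = 188000/5.419e+08 = 0.0003469 kg/m³ = 0.3469 mg/L.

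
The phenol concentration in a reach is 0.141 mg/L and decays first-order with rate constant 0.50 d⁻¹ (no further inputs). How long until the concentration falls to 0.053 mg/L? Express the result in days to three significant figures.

1.96 d

t = ln(C₀/C)/k = ln(0.141/0.053)/0.50 = 0.9785/0.50 = 1.957 d.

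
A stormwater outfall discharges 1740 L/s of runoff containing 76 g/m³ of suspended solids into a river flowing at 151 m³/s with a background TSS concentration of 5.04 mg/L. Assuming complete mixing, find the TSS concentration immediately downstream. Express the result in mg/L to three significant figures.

1740 L/s = 1.74 m³/s.
Conservation of mass across the mixing zone: C = (1.74·76 + 151·5.04) / (1.74 + 151) = 893.3/152.7 = 5.848 mg/L.

5.85 mg/L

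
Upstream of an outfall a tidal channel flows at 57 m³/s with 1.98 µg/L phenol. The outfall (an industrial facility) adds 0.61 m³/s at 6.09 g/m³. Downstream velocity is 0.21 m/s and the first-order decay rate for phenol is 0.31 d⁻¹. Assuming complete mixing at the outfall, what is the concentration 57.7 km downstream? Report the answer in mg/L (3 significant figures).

1.98 µg/L = 0.00198 mg/L.
After complete mixing, C₀ = (0.61·6.09 + 57·0.00198) / 57.61 = 0.06644 mg/L.
Travel time t = 5.77e+04 m / 0.21 m/s = 2.748e+05 s = 3.18 d.
C = 0.06644·exp(−0.31·3.18) = 0.06644·0.3731 = 0.02479 mg/L.

0.0248 mg/L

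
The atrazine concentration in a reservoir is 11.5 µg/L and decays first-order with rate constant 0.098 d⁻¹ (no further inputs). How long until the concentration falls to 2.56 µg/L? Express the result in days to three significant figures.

15.3 d

t = ln(C₀/C)/k = ln(11.5/2.56)/0.098 = 1.502/0.098 = 15.33 d.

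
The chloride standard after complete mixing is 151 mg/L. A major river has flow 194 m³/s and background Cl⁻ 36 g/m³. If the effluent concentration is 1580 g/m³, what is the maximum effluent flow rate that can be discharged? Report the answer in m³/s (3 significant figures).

Mass balance at complete mixing: C_std·(Q_w + Q_r) = Q_w·C_e + Q_r·C_b.
Rearranging, Q_w = Q_r·(C_std − C_b)/(C_e − C_std) = 194·(151 − 36) / (1580 − 151) = 15.61 m³/s.

15.6 m³/s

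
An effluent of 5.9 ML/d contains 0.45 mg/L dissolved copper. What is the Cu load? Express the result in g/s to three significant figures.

0.0307 g/s

5.9 ML/d = 0.06829 m³/s.
Mass flux = Q·C = 0.06829 m³/s × 0.45 g/m³ = 0.03073 g/s.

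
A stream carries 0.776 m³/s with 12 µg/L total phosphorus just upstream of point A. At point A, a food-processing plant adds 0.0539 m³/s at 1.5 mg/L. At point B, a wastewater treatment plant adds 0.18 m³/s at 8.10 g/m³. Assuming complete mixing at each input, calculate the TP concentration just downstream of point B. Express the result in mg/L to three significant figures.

1.53 mg/L

12 µg/L = 0.012 mg/L.
After input A: C = (0.776·0.012 + 0.0539·1.5) / 0.8299 = 0.1086 mg/L.
After input B: C = (0.8299·0.1086 + 0.18·8.1) / 1.01 = 1.533 mg/L.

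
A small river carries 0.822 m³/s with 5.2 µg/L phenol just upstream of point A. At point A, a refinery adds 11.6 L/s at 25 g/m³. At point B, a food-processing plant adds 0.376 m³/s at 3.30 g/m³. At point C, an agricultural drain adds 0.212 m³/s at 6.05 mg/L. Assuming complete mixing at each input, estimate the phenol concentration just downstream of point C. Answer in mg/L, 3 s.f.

5.2 µg/L = 0.0052 mg/L.
11.6 L/s = 0.0116 m³/s.
After input A: C = (0.822·0.0052 + 0.0116·25) / 0.8336 = 0.353 mg/L.
After input B: C = (0.8336·0.353 + 0.376·3.3) / 1.21 = 1.269 mg/L.
After input C: C = (1.21·1.269 + 0.212·6.05) / 1.422 = 1.982 mg/L.

1.98 mg/L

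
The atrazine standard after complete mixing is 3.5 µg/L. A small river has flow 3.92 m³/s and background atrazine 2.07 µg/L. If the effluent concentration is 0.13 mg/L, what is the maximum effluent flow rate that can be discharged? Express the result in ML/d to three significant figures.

2.07 µg/L = 0.00207 mg/L.
3.5 µg/L = 0.0035 mg/L.
Mass balance at complete mixing: C_std·(Q_w + Q_r) = Q_w·C_e + Q_r·C_b.
Rearranging, Q_w = Q_r·(C_std − C_b)/(C_e − C_std) = 3.92·(0.0035 − 0.00207) / (0.13 − 0.0035) = 0.04431 m³/s.
= 3.829 ML/d.

3.83 ML/d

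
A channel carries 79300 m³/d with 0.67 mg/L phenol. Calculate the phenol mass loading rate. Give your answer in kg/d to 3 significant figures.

53.1 kg/d

79300 m³/d = 0.9178 m³/s.
Mass flux = Q·C = 0.9178 m³/s × 0.67 g/m³ = 0.6149 g/s.
= 0.6149 g/s × 86.4 = 53.13 kg/d.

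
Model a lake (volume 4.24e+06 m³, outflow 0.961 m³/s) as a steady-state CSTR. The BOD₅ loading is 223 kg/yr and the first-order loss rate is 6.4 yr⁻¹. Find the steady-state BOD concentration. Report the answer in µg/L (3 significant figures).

Outflow Q = 0.961 m³/s × 3.156e+07 s/yr = 3.033e+07 m³/yr.
Steady-state CSTR mass balance: W = Q·C + k·V·C, so C = W/(Q + kV).
Q + kV = 3.033e+07 + 6.4·4.24e+06 = 5.746e+07 m³/yr.
C = 223/5.746e+07 = 3.881e-06 kg/m³ = 0.003881 mg/L = 3.881 µg/L.

3.88 µg/L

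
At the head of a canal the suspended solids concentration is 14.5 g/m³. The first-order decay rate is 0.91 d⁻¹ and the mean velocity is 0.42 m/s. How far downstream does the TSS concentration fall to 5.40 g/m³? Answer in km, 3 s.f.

From C = C₀·e^(−kt), t = ln(C₀/C)/k = ln(14.5/5.40)/0.91 = 0.9877/0.91 = 1.085 d.
Distance = v·t = 0.42 m/s × 9.378e+04 s = 3.939e+04 m = 39.39 km.

39.4 km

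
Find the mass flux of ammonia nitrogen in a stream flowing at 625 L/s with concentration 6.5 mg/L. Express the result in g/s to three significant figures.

4.06 g/s

625 L/s = 0.625 m³/s.
Mass flux = Q·C = 0.625 m³/s × 6.5 g/m³ = 4.062 g/s.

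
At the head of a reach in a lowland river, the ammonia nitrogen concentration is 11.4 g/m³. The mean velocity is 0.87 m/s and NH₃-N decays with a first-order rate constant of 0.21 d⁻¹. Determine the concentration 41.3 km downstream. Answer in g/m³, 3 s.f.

10.2 g/m³

Travel time t = 41.3 km / 0.87 m/s = 4.13e+04/0.87 = 4.747e+04 s = 0.5494 d.
First-order decay: C = 11.4·exp(−0.21·0.5494) = 11.4·0.891 = 10.16 g/m³.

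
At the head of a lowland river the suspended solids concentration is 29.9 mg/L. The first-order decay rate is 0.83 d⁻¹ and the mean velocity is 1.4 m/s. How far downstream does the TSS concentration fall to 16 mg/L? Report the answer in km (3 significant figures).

From C = C₀·e^(−kt), t = ln(C₀/C)/k = ln(29.9/16)/0.83 = 0.6253/0.83 = 0.7533 d.
Distance = v·t = 1.4 m/s × 6.509e+04 s = 9.112e+04 m = 91.12 km.

91.1 km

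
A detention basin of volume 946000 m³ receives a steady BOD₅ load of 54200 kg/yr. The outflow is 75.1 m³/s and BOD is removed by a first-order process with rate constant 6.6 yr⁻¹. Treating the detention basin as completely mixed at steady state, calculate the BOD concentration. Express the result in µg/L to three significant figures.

22.8 µg/L

Outflow Q = 75.1 m³/s × 3.156e+07 s/yr = 2.37e+09 m³/yr.
Steady-state CSTR mass balance: W = Q·C + k·V·C, so C = W/(Q + kV).
Q + kV = 2.37e+09 + 6.6·946000 = 2.376e+09 m³/yr.
C = 54200/2.376e+09 = 2.281e-05 kg/m³ = 0.02281 mg/L = 22.81 µg/L.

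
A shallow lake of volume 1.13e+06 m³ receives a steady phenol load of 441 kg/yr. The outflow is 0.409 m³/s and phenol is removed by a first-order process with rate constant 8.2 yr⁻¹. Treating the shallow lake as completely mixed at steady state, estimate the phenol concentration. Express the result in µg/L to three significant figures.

19.9 µg/L

Outflow Q = 0.409 m³/s × 3.156e+07 s/yr = 1.291e+07 m³/yr.
Steady-state CSTR mass balance: W = Q·C + k·V·C, so C = W/(Q + kV).
Q + kV = 1.291e+07 + 8.2·1.13e+06 = 2.217e+07 m³/yr.
C = 441/2.217e+07 = 1.989e-05 kg/m³ = 0.01989 mg/L = 19.89 µg/L.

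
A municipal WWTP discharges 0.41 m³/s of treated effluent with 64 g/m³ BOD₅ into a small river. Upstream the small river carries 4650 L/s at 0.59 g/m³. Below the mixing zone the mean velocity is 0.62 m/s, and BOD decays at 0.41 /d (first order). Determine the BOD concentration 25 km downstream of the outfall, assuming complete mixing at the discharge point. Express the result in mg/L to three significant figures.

4.73 mg/L

4650 L/s = 4.65 m³/s.
After complete mixing, C₀ = (0.41·64 + 4.65·0.59) / 5.06 = 5.728 mg/L.
Travel time t = 2.5e+04 m / 0.62 m/s = 4.032e+04 s = 0.4667 d.
C = 5.728·exp(−0.41·0.4667) = 5.728·0.8258 = 4.73 mg/L.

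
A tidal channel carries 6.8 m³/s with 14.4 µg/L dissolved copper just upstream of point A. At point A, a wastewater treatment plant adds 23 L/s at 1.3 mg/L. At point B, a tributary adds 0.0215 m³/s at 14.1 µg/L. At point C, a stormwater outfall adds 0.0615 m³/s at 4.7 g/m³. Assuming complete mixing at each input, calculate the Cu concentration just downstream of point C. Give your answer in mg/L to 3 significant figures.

14.4 µg/L = 0.0144 mg/L.
23 L/s = 0.023 m³/s.
After input A: C = (6.8·0.0144 + 0.023·1.3) / 6.823 = 0.01873 mg/L.
14.1 µg/L = 0.0141 mg/L.
After input B: C = (6.823·0.01873 + 0.0215·0.0141) / 6.844 = 0.01872 mg/L.
After input C: C = (6.844·0.01872 + 0.0615·4.7) / 6.906 = 0.06041 mg/L.

0.0604 mg/L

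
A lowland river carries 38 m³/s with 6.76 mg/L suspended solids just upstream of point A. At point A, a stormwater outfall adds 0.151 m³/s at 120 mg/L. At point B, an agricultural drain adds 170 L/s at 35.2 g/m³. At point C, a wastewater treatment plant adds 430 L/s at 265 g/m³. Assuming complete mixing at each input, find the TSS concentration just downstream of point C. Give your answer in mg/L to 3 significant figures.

10.2 mg/L

After input A: C = (38·6.76 + 0.151·120) / 38.15 = 7.208 mg/L.
170 L/s = 0.17 m³/s.
After input B: C = (38.15·7.208 + 0.17·35.2) / 38.32 = 7.332 mg/L.
430 L/s = 0.43 m³/s.
After input C: C = (38.32·7.332 + 0.43·265) / 38.75 = 10.19 mg/L.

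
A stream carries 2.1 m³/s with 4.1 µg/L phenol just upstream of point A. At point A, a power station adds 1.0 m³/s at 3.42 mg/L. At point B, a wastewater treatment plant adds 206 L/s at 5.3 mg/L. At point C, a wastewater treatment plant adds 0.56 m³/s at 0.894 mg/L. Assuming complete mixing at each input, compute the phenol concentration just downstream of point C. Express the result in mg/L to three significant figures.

4.1 µg/L = 0.0041 mg/L.
After input A: C = (2.1·0.0041 + 1·3.42) / 3.1 = 1.106 mg/L.
206 L/s = 0.206 m³/s.
After input B: C = (3.1·1.106 + 0.206·5.3) / 3.306 = 1.367 mg/L.
After input C: C = (3.306·1.367 + 0.56·0.894) / 3.866 = 1.299 mg/L.

1.30 mg/L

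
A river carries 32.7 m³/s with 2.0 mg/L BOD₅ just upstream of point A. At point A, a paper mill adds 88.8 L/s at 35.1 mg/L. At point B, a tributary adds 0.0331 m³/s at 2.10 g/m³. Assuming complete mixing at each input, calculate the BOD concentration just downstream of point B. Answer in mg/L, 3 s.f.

2.09 mg/L

88.8 L/s = 0.0888 m³/s.
After input A: C = (32.7·2 + 0.0888·35.1) / 32.79 = 2.09 mg/L.
After input B: C = (32.79·2.09 + 0.0331·2.1) / 32.82 = 2.09 mg/L.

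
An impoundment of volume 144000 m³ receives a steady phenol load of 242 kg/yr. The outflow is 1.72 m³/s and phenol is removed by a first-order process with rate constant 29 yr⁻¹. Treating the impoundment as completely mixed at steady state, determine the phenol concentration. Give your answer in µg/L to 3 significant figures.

4.14 µg/L

Outflow Q = 1.72 m³/s × 3.156e+07 s/yr = 5.428e+07 m³/yr.
Steady-state CSTR mass balance: W = Q·C + k·V·C, so C = W/(Q + kV).
Q + kV = 5.428e+07 + 29·144000 = 5.846e+07 m³/yr.
C = 242/5.846e+07 = 4.14e-06 kg/m³ = 0.00414 mg/L = 4.14 µg/L.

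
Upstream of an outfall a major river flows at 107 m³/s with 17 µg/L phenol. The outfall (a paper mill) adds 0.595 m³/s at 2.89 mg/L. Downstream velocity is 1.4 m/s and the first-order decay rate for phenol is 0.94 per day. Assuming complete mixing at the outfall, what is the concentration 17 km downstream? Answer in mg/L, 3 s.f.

0.0288 mg/L

17 µg/L = 0.017 mg/L.
After complete mixing, C₀ = (0.595·2.89 + 107·0.017) / 107.6 = 0.03289 mg/L.
Travel time t = 1.7e+04 m / 1.4 m/s = 1.214e+04 s = 0.1405 d.
C = 0.03289·exp(−0.94·0.1405) = 0.03289·0.8762 = 0.02882 mg/L.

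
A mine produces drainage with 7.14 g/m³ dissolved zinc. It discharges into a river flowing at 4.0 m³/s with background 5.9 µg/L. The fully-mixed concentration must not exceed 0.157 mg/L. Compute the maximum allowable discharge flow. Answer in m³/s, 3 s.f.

0.0866 m³/s

5.9 µg/L = 0.0059 mg/L.
Mass balance at complete mixing: C_std·(Q_w + Q_r) = Q_w·C_e + Q_r·C_b.
Rearranging, Q_w = Q_r·(C_std − C_b)/(C_e − C_std) = 4.0·(0.157 − 0.0059) / (7.14 − 0.157) = 0.08655 m³/s.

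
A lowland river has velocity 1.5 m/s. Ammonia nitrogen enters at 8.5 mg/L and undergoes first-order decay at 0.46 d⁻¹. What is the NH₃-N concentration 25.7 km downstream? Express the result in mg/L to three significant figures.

7.76 mg/L

Travel time t = 25.7 km / 1.5 m/s = 2.57e+04/1.5 = 1.713e+04 s = 0.1983 d.
First-order decay: C = 8.5·exp(−0.46·0.1983) = 8.5·0.9128 = 7.759 mg/L.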